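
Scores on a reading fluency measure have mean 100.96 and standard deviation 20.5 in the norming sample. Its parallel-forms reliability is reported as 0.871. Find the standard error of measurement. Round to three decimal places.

SEM = SD · √(1 − ρ) = 20.5 × √0.129 = 20.5 × 0.3592 = 7.3629

7.363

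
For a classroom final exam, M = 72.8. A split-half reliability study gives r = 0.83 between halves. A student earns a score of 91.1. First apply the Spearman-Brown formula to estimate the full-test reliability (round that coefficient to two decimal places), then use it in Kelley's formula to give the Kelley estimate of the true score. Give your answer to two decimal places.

89.45

Spearman-Brown: ρ = 2r/(1 + r) = 2(0.83)/(1 + 0.83) = 1.660/1.83 = 0.9071 → 0.91
T̂ = 0.91(91.1) + 0.09(72.8) = 82.901 + 6.552 = 89.453 → 89.45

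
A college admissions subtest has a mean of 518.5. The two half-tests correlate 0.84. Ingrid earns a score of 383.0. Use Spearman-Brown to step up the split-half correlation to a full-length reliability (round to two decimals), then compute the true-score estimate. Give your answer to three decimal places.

395.195

Spearman-Brown: ρ = 2r/(1 + r) = 2(0.84)/(1 + 0.84) = 1.680/1.84 = 0.9130 → 0.91
Kelley's formula gives T̂ = 0.91·383.0 + 0.09·518.5 = 348.530 + 46.665 = 395.1950.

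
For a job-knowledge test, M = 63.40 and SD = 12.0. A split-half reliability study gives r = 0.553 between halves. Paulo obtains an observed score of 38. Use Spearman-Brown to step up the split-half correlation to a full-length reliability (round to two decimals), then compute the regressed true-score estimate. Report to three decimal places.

45.366

Spearman-Brown: ρ = 2r/(1 + r) = 2(0.553)/(1 + 0.553) = 1.1060/1.553 = 0.7122 → 0.71
Weight the observed score by reliability and the mean by (1 − reliability): T̂ = 0.71·38 + 0.29·63.40 = 26.98 + 18.3860 = 45.3660.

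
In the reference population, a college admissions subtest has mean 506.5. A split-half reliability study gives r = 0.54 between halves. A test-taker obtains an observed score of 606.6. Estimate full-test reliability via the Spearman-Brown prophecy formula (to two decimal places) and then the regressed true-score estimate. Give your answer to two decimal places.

Spearman-Brown: ρ = 2r/(1 + r) = 2(0.54)/(1 + 0.54) = 1.080/1.54 = 0.7013 → 0.70
Weight the observed score by reliability and the mean by (1 − reliability): T̂ = 0.70·606.6 + 0.30·506.5 = 424.620 + 151.950 = 576.570.

576.57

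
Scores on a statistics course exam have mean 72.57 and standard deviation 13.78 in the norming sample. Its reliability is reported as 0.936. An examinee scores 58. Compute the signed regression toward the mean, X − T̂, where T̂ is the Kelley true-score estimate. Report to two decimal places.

Regress the observed score toward the mean by the unreliability: T̂ = 0.936·58 + 0.064·72.57 = 54.288 + 4.64448 = 58.9325.
X − T̂ = 58 − 58.932 = -0.932 → -0.93

-0.93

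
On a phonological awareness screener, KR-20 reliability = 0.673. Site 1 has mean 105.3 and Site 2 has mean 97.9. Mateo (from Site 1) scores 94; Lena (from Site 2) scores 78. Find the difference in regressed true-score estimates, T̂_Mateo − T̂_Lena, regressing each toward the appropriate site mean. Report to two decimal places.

13.19

T̂_Mateo = 0.673(94) + 0.327(105.3) = 97.6951
T̂_Lena = 0.673(78) + 0.327(97.9) = 84.5073
Difference = 97.6951 − 84.5073 = 13.1878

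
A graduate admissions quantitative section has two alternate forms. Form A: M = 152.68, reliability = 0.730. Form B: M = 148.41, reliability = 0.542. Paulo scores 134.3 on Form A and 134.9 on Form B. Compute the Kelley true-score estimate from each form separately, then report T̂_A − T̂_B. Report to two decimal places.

T̂_A = 0.730(134.3) + 0.270(152.68) = 139.2626
T̂_B = 0.542(134.9) + 0.458(148.41) = 141.0876
T̂_A − T̂_B = -1.8250

-1.82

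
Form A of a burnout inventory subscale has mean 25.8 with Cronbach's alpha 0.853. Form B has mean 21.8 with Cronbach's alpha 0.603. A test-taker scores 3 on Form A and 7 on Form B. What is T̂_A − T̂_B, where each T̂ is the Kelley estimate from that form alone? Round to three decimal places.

-6.524

T̂_A = 0.853(3) + 0.147(25.8) = 6.35160
T̂_B = 0.603(7) + 0.397(21.8) = 12.87560
T̂_A − T̂_B = -6.52400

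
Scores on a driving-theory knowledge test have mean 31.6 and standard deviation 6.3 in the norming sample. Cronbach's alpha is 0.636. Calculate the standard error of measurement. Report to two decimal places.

SEM = SD · √(1 − ρ) = 6.3 × √0.364 = 6.3 × 0.6033 = 3.801

3.80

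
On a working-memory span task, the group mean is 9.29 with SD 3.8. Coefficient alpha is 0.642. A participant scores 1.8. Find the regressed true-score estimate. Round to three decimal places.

T̂ = 0.642(1.8) + 0.358(9.29) = 1.1556 + 3.32582 = 4.4814 → 4.481

4.481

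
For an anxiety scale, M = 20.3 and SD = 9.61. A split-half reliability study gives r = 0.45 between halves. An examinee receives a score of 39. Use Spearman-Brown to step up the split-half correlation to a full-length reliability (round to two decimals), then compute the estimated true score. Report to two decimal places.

31.89

Spearman-Brown: ρ = 2r/(1 + r) = 2(0.45)/(1 + 0.45) = 0.900/1.45 = 0.6207 → 0.62
T̂ = ρX + (1 − ρ)μ
  = 0.62 × 39 + 0.38 × 20.3
  = 24.18 + 7.714
  = 31.894
  ≈ 31.89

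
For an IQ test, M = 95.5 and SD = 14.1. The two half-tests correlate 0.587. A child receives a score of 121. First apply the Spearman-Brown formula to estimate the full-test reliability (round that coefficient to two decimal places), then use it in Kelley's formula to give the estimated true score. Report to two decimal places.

Spearman-Brown: ρ = 2r/(1 + r) = 2(0.587)/(1 + 0.587) = 1.1740/1.587 = 0.7398 → 0.74
T̂ = 0.74(121) + 0.26(95.5) = 89.54 + 24.830 = 114.370 → 114.37

114.37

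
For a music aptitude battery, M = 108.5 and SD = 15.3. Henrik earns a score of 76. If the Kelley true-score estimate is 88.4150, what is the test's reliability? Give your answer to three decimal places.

T̂ = ρX + (1 − ρ)μ  ⇒  T̂ − μ = ρ(X − μ)
ρ = (T̂ − μ)/(X − μ) = (88.4150 − 108.5) / (76 − 108.5) = -20.0850 / -32.5 = 0.61800

0.618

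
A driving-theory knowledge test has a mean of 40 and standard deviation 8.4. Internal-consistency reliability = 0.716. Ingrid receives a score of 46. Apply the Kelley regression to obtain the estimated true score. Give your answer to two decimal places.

44.30

T̂ = 0.716(46) + 0.284(40) = 32.936 + 11.360 = 44.296 → 44.30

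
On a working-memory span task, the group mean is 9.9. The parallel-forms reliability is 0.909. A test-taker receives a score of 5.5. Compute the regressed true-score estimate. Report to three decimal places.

5.900

T̂ = 0.909(5.5) + 0.091(9.9) = 4.9995 + 0.9009 = 5.9004 → 5.900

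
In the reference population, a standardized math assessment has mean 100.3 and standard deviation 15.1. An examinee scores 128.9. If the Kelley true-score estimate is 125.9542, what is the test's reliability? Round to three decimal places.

0.897

T̂ = ρX + (1 − ρ)μ  ⇒  T̂ − μ = ρ(X − μ)
ρ = (T̂ − μ)/(X − μ) = (125.9542 − 100.3) / (128.9 − 100.3) = 25.6542 / 28.6 = 0.89700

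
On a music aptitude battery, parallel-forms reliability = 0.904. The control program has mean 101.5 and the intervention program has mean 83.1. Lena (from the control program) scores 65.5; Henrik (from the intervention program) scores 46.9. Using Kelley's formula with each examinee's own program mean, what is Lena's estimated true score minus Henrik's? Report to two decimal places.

18.58

T̂_Lena = 0.904(65.5) + 0.096(101.5) = 68.9560
T̂_Henrik = 0.904(46.9) + 0.096(83.1) = 50.3752
Difference = 68.9560 − 50.3752 = 18.5808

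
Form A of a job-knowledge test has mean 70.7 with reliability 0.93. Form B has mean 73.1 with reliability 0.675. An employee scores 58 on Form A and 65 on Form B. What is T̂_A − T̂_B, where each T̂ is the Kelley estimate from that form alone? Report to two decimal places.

-8.74

T̂_A = 0.93(58) + 0.07(70.7) = 58.8890
T̂_B = 0.675(65) + 0.325(73.1) = 67.6325
T̂_A − T̂_B = -8.7435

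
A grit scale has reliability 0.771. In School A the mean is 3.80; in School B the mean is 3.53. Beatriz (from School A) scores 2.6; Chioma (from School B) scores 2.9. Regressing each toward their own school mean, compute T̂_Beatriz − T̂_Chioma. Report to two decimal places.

T̂_Beatriz = 0.771(2.6) + 0.229(3.80) = 2.8748
T̂_Chioma = 0.771(2.9) + 0.229(3.53) = 3.0443
Difference = 2.8748 − 3.0443 = -0.1695

-0.17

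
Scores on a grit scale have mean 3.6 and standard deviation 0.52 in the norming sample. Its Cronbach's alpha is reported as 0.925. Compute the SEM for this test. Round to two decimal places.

SEM = SD · √(1 − ρ) = 0.52 × √0.075 = 0.52 × 0.2739 = 0.142

0.14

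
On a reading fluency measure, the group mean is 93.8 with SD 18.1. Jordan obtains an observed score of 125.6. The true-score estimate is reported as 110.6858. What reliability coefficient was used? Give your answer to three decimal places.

0.531

T̂ = ρX + (1 − ρ)μ  ⇒  T̂ − μ = ρ(X − μ)
ρ = (T̂ − μ)/(X − μ) = (110.6858 − 93.8) / (125.6 − 93.8) = 16.8858 / 31.8 = 0.53100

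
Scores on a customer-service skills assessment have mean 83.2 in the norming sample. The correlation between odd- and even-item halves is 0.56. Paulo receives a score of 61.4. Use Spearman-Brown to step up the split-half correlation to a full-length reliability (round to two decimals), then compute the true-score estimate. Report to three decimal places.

67.504

Spearman-Brown: ρ = 2r/(1 + r) = 2(0.56)/(1 + 0.56) = 1.120/1.56 = 0.7179 → 0.72
T̂ = ρX + (1 − ρ)μ
  = 0.72 × 61.4 + 0.28 × 83.2
  = 44.208 + 23.296
  = 67.5040
  ≈ 67.504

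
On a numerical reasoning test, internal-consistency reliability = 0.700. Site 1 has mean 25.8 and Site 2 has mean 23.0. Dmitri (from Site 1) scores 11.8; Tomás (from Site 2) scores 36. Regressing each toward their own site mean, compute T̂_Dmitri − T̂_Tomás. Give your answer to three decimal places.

-16.100

T̂_Dmitri = 0.700(11.8) + 0.300(25.8) = 16.00000
T̂_Tomás = 0.700(36) + 0.300(23.0) = 32.10000
Difference = 16.00000 − 32.10000 = -16.10000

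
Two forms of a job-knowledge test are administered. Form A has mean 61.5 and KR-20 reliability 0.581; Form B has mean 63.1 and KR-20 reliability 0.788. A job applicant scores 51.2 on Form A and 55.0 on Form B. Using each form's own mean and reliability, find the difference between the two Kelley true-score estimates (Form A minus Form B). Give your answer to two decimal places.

-1.20

T̂_A = 0.581(51.2) + 0.419(61.5) = 55.5157
T̂_B = 0.788(55.0) + 0.212(63.1) = 56.7172
T̂_A − T̂_B = -1.2015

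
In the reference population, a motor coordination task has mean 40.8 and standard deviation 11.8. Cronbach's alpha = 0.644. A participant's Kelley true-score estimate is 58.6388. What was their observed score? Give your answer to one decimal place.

T̂ = ρX + (1 − ρ)μ  ⇒  X = (T̂ − (1 − ρ)μ) / ρ
X = (58.6388 − 0.356 × 40.8) / 0.644 = (58.6388 − 14.5248) / 0.644 = 44.1140 / 0.644 = 68.500

68.5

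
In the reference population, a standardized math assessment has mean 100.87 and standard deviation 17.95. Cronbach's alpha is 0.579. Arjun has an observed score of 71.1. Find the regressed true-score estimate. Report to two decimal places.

83.63

T̂ = ρX + (1 − ρ)μ
  = 0.579 × 71.1 + 0.421 × 100.87
  = 41.1669 + 42.46627
  = 83.633
  ≈ 83.63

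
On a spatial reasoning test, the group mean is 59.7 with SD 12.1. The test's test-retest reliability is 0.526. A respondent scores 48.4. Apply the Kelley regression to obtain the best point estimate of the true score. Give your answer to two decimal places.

53.76

T̂ = 0.526(48.4) + 0.474(59.7) = 25.4584 + 28.2978 = 53.756 → 53.76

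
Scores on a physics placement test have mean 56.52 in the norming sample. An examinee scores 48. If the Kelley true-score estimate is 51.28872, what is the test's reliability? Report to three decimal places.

T̂ = ρX + (1 − ρ)μ  ⇒  T̂ − μ = ρ(X − μ)
ρ = (T̂ − μ)/(X − μ) = (51.28872 − 56.52) / (48 − 56.52) = -5.23128 / -8.52 = 0.61400

0.614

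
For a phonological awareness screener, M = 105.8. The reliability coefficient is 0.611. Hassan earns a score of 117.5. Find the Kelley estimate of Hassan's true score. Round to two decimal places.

112.95

T̂ = ρX + (1 − ρ)μ
  = 0.611 × 117.5 + 0.389 × 105.8
  = 71.7925 + 41.1562
  = 112.949
  ≈ 112.95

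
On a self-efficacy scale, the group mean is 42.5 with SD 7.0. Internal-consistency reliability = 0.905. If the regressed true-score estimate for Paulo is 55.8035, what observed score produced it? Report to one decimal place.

57.2

T̂ = ρX + (1 − ρ)μ  ⇒  X = (T̂ − (1 − ρ)μ) / ρ
X = (55.8035 − 0.095 × 42.5) / 0.905 = (55.8035 − 4.0375) / 0.905 = 51.7660 / 0.905 = 57.200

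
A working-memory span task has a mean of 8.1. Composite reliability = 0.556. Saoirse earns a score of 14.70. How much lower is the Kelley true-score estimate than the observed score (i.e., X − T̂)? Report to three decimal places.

T̂ = ρX + (1 − ρ)μ
  = 0.556 × 14.70 + 0.444 × 8.1
  = 8.17320 + 3.5964
  = 11.76960
  ≈ 11.7696
X − T̂ = 14.70 − 11.7696 = 2.9304 → 2.930

2.930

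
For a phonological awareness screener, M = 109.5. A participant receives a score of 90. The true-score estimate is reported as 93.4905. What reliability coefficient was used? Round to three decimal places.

0.821

T̂ = ρX + (1 − ρ)μ  ⇒  T̂ − μ = ρ(X − μ)
ρ = (T̂ − μ)/(X − μ) = (93.4905 − 109.5) / (90 − 109.5) = -16.0095 / -19.5 = 0.82100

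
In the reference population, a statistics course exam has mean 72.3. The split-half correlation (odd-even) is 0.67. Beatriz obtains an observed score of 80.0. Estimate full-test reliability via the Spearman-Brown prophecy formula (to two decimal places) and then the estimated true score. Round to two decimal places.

78.46

Spearman-Brown: ρ = 2r/(1 + r) = 2(0.67)/(1 + 0.67) = 1.340/1.67 = 0.8024 → 0.80
T̂ = 0.80(80.0) + 0.20(72.3) = 64.000 + 14.460 = 78.460 → 78.46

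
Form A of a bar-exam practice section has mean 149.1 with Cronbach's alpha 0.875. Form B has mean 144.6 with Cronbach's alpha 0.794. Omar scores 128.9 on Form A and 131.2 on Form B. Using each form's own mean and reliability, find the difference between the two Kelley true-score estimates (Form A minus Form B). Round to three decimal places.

-2.535

T̂_A = 0.875(128.9) + 0.125(149.1) = 131.42500
T̂_B = 0.794(131.2) + 0.206(144.6) = 133.96040
T̂_A − T̂_B = -2.53540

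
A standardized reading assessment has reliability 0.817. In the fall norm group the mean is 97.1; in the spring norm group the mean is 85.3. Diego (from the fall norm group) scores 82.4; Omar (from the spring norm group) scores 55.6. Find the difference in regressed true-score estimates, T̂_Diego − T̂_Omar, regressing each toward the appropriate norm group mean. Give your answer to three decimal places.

24.055

T̂_Diego = 0.817(82.4) + 0.183(97.1) = 85.09010
T̂_Omar = 0.817(55.6) + 0.183(85.3) = 61.03510
Difference = 85.09010 − 61.03510 = 24.05500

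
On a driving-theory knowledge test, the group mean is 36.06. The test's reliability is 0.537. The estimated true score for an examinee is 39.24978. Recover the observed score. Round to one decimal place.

T̂ = ρX + (1 − ρ)μ  ⇒  X = (T̂ − (1 − ρ)μ) / ρ
X = (39.24978 − 0.463 × 36.06) / 0.537 = (39.24978 − 16.69578) / 0.537 = 22.55400 / 0.537 = 42.000

42.0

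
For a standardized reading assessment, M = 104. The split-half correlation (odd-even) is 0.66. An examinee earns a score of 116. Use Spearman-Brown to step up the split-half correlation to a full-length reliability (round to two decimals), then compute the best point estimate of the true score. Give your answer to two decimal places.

113.60

Spearman-Brown: ρ = 2r/(1 + r) = 2(0.66)/(1 + 0.66) = 1.320/1.66 = 0.7952 → 0.80
T̂ = 0.80(116) + 0.20(104) = 92.80 + 20.80 = 113.600 → 113.60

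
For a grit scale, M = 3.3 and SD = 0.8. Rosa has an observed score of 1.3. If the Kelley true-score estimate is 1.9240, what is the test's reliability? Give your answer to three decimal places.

0.688

T̂ = ρX + (1 − ρ)μ  ⇒  T̂ − μ = ρ(X − μ)
ρ = (T̂ − μ)/(X − μ) = (1.9240 − 3.3) / (1.3 − 3.3) = -1.3760 / -2.0 = 0.68800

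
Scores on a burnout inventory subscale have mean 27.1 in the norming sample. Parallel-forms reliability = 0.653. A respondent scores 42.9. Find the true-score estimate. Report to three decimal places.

37.417

T̂ = ρX + (1 − ρ)μ
  = 0.653 × 42.9 + 0.347 × 27.1
  = 28.0137 + 9.4037
  = 37.4174
  ≈ 37.417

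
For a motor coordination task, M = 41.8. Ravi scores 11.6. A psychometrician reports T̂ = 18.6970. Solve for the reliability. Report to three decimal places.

T̂ = ρX + (1 − ρ)μ  ⇒  T̂ − μ = ρ(X − μ)
ρ = (T̂ − μ)/(X − μ) = (18.6970 − 41.8) / (11.6 − 41.8) = -23.1030 / -30.2 = 0.76500

0.765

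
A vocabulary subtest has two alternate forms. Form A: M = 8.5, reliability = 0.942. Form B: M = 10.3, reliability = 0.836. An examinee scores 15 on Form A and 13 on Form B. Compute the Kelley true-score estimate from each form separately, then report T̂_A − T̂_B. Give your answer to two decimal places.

2.07

T̂_A = 0.942(15) + 0.058(8.5) = 14.6230
T̂_B = 0.836(13) + 0.164(10.3) = 12.5572
T̂_A − T̂_B = 2.0658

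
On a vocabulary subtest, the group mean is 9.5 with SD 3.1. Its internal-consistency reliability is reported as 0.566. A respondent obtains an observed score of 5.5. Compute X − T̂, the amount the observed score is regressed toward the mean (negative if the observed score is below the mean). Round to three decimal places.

-1.736

Weight the observed score by reliability and the mean by (1 − reliability): T̂ = 0.566·5.5 + 0.434·9.5 = 3.1130 + 4.1230 = 7.23600.
X − T̂ = 5.5 − 7.2360 = -1.7360 → -1.736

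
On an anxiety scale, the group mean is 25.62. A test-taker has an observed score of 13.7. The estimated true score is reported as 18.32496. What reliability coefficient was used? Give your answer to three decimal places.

0.612

T̂ = ρX + (1 − ρ)μ  ⇒  T̂ − μ = ρ(X − μ)
ρ = (T̂ − μ)/(X − μ) = (18.32496 − 25.62) / (13.7 − 25.62) = -7.29504 / -11.92 = 0.61200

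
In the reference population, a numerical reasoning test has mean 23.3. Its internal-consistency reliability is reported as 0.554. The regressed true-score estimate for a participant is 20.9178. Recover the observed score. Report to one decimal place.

T̂ = ρX + (1 − ρ)μ  ⇒  X = (T̂ − (1 − ρ)μ) / ρ
X = (20.9178 − 0.446 × 23.3) / 0.554 = (20.9178 − 10.3918) / 0.554 = 10.5260 / 0.554 = 19.000

19.0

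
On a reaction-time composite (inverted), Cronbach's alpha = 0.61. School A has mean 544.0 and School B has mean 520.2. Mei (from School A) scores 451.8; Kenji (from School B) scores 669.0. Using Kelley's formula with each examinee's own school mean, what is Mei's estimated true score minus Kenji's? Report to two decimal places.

-123.21

T̂_Mei = 0.61(451.8) + 0.39(544.0) = 487.7580
T̂_Kenji = 0.61(669.0) + 0.39(520.2) = 610.9680
Difference = 487.7580 − 610.9680 = -123.2100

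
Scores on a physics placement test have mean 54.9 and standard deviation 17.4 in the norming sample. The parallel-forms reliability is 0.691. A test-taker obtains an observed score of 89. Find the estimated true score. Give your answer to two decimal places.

T̂ = 0.691(89) + 0.309(54.9) = 61.499 + 16.9641 = 78.463 → 78.46

78.46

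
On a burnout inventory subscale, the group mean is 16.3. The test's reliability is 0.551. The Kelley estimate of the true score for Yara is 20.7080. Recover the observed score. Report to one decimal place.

T̂ = ρX + (1 − ρ)μ  ⇒  X = (T̂ − (1 − ρ)μ) / ρ
X = (20.7080 − 0.449 × 16.3) / 0.551 = (20.7080 − 7.3187) / 0.551 = 13.3893 / 0.551 = 24.300

24.3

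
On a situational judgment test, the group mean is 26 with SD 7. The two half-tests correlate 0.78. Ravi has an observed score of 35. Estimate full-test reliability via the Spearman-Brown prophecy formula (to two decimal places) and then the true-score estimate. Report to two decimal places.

33.92

Spearman-Brown: ρ = 2r/(1 + r) = 2(0.78)/(1 + 0.78) = 1.560/1.78 = 0.8764 → 0.88
Weight the observed score by reliability and the mean by (1 − reliability): T̂ = 0.88·35 + 0.12·26 = 30.80 + 3.12 = 33.920.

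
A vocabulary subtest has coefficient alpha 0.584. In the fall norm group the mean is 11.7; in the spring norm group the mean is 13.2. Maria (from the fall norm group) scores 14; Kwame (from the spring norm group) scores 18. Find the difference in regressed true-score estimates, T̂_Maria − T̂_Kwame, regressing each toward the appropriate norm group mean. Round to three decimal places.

T̂_Maria = 0.584(14) + 0.416(11.7) = 13.04320
T̂_Kwame = 0.584(18) + 0.416(13.2) = 16.00320
Difference = 13.04320 − 16.00320 = -2.96000

-2.960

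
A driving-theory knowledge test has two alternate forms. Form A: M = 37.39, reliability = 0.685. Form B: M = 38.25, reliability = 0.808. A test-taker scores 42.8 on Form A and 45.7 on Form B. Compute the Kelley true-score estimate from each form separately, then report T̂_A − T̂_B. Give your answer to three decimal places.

T̂_A = 0.685(42.8) + 0.315(37.39) = 41.09585
T̂_B = 0.808(45.7) + 0.192(38.25) = 44.26960
T̂_A − T̂_B = -3.17375

-3.174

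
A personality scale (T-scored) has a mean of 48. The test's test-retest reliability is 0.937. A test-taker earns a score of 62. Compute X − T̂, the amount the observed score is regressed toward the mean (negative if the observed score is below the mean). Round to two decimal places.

0.88

T̂ = 0.937(62) + 0.063(48) = 58.094 + 3.024 = 61.1180 → 61.118
X − T̂ = 62 − 61.118 = 0.882 → 0.88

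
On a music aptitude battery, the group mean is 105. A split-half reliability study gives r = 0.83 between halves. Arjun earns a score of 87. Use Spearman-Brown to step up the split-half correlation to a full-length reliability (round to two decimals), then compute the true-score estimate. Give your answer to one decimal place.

Spearman-Brown: ρ = 2r/(1 + r) = 2(0.83)/(1 + 0.83) = 1.660/1.83 = 0.9071 → 0.91
T̂ = ρX + (1 − ρ)μ
  = 0.91 × 87 + 0.09 × 105
  = 79.17 + 9.45
  = 88.62
  ≈ 88.6

88.6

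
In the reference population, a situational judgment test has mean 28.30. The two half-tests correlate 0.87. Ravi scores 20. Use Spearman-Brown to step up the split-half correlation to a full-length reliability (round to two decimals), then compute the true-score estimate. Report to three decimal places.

Spearman-Brown: ρ = 2r/(1 + r) = 2(0.87)/(1 + 0.87) = 1.740/1.87 = 0.9305 → 0.93
Kelley's formula gives T̂ = 0.93·20 + 0.07·28.30 = 18.60 + 1.9810 = 20.5810.

20.581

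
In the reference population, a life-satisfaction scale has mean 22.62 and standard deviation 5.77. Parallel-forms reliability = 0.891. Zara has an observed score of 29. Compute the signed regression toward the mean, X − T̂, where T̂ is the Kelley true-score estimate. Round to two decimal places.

Kelley's formula gives T̂ = 0.891·29 + 0.109·22.62 = 25.839 + 2.46558 = 28.3046.
X − T̂ = 29 − 28.305 = 0.695 → 0.70

0.70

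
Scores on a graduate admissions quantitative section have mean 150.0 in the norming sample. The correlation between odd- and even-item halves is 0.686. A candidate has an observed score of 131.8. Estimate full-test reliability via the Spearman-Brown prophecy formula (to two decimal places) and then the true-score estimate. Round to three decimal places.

Spearman-Brown: ρ = 2r/(1 + r) = 2(0.686)/(1 + 0.686) = 1.3720/1.686 = 0.8138 → 0.81
T̂ = ρX + (1 − ρ)μ
  = 0.81 × 131.8 + 0.19 × 150.0
  = 106.758 + 28.500
  = 135.2580
  ≈ 135.258

135.258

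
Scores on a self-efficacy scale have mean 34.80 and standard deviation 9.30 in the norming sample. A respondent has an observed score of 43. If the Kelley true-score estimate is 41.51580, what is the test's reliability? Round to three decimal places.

T̂ = ρX + (1 − ρ)μ  ⇒  T̂ − μ = ρ(X − μ)
ρ = (T̂ − μ)/(X − μ) = (41.51580 − 34.80) / (43 − 34.80) = 6.71580 / 8.20 = 0.81900

0.819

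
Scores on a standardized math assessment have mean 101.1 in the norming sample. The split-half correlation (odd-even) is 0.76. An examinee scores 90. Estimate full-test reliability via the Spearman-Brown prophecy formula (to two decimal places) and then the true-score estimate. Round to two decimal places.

91.55

Spearman-Brown: ρ = 2r/(1 + r) = 2(0.76)/(1 + 0.76) = 1.520/1.76 = 0.8636 → 0.86
Weight the observed score by reliability and the mean by (1 − reliability): T̂ = 0.86·90 + 0.14·101.1 = 77.40 + 14.154 = 91.554.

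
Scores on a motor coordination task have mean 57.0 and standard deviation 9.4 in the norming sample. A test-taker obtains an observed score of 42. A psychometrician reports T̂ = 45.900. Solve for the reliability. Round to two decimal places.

0.74

T̂ = ρX + (1 − ρ)μ  ⇒  T̂ − μ = ρ(X − μ)
ρ = (T̂ − μ)/(X − μ) = (45.900 − 57.0) / (42 − 57.0) = -11.100 / -15.0 = 0.7400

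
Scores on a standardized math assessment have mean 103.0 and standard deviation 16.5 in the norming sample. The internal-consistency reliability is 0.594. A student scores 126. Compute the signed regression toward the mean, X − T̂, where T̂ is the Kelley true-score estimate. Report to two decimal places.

Regress the observed score toward the mean by the unreliability: T̂ = 0.594·126 + 0.406·103.0 = 74.844 + 41.8180 = 116.6620.
X − T̂ = 126 − 116.662 = 9.338 → 9.34

9.34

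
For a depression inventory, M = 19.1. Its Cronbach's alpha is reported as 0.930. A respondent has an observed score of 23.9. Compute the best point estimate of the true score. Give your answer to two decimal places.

23.56

T̂ = 0.930(23.9) + 0.070(19.1) = 22.2270 + 1.3370 = 23.564 → 23.56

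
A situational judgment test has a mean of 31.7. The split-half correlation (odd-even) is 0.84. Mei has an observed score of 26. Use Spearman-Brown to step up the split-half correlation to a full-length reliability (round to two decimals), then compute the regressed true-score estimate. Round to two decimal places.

26.51

Spearman-Brown: ρ = 2r/(1 + r) = 2(0.84)/(1 + 0.84) = 1.680/1.84 = 0.9130 → 0.91
T̂ = ρX + (1 − ρ)μ
  = 0.91 × 26 + 0.09 × 31.7
  = 23.66 + 2.853
  = 26.513
  ≈ 26.51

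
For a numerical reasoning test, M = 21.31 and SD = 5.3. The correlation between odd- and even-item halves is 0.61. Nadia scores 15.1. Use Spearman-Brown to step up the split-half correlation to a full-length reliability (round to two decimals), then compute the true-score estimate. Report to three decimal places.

Spearman-Brown: ρ = 2r/(1 + r) = 2(0.61)/(1 + 0.61) = 1.220/1.61 = 0.7578 → 0.76
T̂ = ρX + (1 − ρ)μ
  = 0.76 × 15.1 + 0.24 × 21.31
  = 11.476 + 5.1144
  = 16.5904
  ≈ 16.590

16.590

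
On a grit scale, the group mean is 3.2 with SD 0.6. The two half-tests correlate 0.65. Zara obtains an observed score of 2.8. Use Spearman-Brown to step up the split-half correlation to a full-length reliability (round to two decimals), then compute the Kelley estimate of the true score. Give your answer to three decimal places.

2.884

Spearman-Brown: ρ = 2r/(1 + r) = 2(0.65)/(1 + 0.65) = 1.300/1.65 = 0.7879 → 0.79
Kelley's formula gives T̂ = 0.79·2.8 + 0.21·3.2 = 2.212 + 0.672 = 2.8840.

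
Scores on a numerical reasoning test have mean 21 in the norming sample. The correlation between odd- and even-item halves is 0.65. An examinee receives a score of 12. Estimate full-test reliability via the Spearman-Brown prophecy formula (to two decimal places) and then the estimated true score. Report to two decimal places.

13.89

Spearman-Brown: ρ = 2r/(1 + r) = 2(0.65)/(1 + 0.65) = 1.300/1.65 = 0.7879 → 0.79
T̂ = 0.79(12) + 0.21(21) = 9.48 + 4.41 = 13.890 → 13.89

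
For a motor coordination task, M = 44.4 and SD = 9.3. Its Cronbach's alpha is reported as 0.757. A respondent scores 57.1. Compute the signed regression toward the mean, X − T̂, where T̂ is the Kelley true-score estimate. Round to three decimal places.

3.086

T̂ = ρX + (1 − ρ)μ
  = 0.757 × 57.1 + 0.243 × 44.4
  = 43.2247 + 10.7892
  = 54.01390
  ≈ 54.0139
X − T̂ = 57.1 − 54.0139 = 3.0861 → 3.086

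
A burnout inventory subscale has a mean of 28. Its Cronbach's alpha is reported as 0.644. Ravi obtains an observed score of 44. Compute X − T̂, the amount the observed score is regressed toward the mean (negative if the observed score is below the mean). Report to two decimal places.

T̂ = 0.644(44) + 0.356(28) = 28.336 + 9.968 = 38.3040 → 38.304
X − T̂ = 44 − 38.304 = 5.696 → 5.70

5.70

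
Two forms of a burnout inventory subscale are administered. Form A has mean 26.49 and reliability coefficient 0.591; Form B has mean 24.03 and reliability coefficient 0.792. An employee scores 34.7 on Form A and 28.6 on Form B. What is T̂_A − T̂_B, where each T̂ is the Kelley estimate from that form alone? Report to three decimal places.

T̂_A = 0.591(34.7) + 0.409(26.49) = 31.34211
T̂_B = 0.792(28.6) + 0.208(24.03) = 27.64944
T̂_A − T̂_B = 3.69267

3.693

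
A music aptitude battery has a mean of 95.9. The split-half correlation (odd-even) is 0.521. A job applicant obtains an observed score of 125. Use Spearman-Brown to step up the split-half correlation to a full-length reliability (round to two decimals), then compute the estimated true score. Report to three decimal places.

Spearman-Brown: ρ = 2r/(1 + r) = 2(0.521)/(1 + 0.521) = 1.0420/1.521 = 0.6851 → 0.69
T̂ = ρX + (1 − ρ)μ
  = 0.69 × 125 + 0.31 × 95.9
  = 86.25 + 29.729
  = 115.9790
  ≈ 115.979

115.979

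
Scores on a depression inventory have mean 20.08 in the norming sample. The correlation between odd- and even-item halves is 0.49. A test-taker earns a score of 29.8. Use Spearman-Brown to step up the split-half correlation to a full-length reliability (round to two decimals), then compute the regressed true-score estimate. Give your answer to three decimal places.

26.495

Spearman-Brown: ρ = 2r/(1 + r) = 2(0.49)/(1 + 0.49) = 0.980/1.49 = 0.6577 → 0.66
Regress the observed score toward the mean by the unreliability: T̂ = 0.66·29.8 + 0.34·20.08 = 19.668 + 6.8272 = 26.4952.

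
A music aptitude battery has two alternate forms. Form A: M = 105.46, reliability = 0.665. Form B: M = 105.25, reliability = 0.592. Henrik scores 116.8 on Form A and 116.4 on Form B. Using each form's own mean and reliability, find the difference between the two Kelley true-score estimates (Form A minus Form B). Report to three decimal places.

1.150

T̂_A = 0.665(116.8) + 0.335(105.46) = 113.00110
T̂_B = 0.592(116.4) + 0.408(105.25) = 111.85080
T̂_A − T̂_B = 1.15030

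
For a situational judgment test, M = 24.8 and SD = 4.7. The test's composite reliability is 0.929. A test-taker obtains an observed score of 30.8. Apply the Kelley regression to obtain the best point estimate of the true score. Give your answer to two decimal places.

30.37

T̂ = ρX + (1 − ρ)μ
  = 0.929 × 30.8 + 0.071 × 24.8
  = 28.6132 + 1.7608
  = 30.374
  ≈ 30.37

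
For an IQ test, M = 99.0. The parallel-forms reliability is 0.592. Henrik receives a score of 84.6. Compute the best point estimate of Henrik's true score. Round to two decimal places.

90.48

Kelley's formula gives T̂ = 0.592·84.6 + 0.408·99.0 = 50.0832 + 40.3920 = 90.475.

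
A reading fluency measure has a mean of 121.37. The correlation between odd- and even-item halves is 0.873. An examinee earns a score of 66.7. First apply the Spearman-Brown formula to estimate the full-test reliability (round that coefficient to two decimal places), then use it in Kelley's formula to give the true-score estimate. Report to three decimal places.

Spearman-Brown: ρ = 2r/(1 + r) = 2(0.873)/(1 + 0.873) = 1.7460/1.873 = 0.9322 → 0.93
Weight the observed score by reliability and the mean by (1 − reliability): T̂ = 0.93·66.7 + 0.07·121.37 = 62.031 + 8.4959 = 70.5269.

70.527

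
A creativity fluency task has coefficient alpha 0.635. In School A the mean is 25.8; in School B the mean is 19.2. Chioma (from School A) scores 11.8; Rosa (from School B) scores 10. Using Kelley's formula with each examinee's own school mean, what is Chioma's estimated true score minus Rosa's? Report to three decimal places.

3.552

T̂_Chioma = 0.635(11.8) + 0.365(25.8) = 16.91000
T̂_Rosa = 0.635(10) + 0.365(19.2) = 13.35800
Difference = 16.91000 − 13.35800 = 3.55200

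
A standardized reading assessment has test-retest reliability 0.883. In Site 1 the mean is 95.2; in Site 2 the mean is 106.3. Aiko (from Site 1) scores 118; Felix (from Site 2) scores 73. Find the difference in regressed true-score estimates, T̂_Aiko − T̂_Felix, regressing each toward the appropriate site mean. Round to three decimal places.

38.436

T̂_Aiko = 0.883(118) + 0.117(95.2) = 115.33240
T̂_Felix = 0.883(73) + 0.117(106.3) = 76.89610
Difference = 115.33240 − 76.89610 = 38.43630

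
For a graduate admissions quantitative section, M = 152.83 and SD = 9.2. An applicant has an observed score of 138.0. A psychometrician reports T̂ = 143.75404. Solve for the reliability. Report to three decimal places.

T̂ = ρX + (1 − ρ)μ  ⇒  T̂ − μ = ρ(X − μ)
ρ = (T̂ − μ)/(X − μ) = (143.75404 − 152.83) / (138.0 − 152.83) = -9.07596 / -14.83 = 0.61200

0.612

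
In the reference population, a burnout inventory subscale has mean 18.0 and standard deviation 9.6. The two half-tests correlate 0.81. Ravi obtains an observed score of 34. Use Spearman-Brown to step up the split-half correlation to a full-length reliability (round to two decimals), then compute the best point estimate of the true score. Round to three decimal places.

32.400

Spearman-Brown: ρ = 2r/(1 + r) = 2(0.81)/(1 + 0.81) = 1.620/1.81 = 0.8950 → 0.90
T̂ = ρX + (1 − ρ)μ
  = 0.90 × 34 + 0.10 × 18.0
  = 30.60 + 1.800
  = 32.4000
  ≈ 32.400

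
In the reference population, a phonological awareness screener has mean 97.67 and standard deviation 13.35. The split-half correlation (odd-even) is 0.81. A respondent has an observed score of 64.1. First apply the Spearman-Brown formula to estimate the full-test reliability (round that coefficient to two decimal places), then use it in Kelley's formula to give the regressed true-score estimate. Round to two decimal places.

Spearman-Brown: ρ = 2r/(1 + r) = 2(0.81)/(1 + 0.81) = 1.620/1.81 = 0.8950 → 0.90
T̂ = 0.90(64.1) + 0.10(97.67) = 57.690 + 9.7670 = 67.457 → 67.46

67.46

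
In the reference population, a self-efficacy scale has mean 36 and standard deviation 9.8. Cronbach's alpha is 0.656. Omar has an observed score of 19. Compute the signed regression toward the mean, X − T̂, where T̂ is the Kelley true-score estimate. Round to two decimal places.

T̂ = ρX + (1 − ρ)μ
  = 0.656 × 19 + 0.344 × 36
  = 12.464 + 12.384
  = 24.8480
  ≈ 24.848
X − T̂ = 19 − 24.848 = -5.848 → -5.85

-5.85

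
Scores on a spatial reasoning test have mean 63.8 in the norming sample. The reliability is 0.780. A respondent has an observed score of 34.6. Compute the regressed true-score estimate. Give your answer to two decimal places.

T̂ = 0.780(34.6) + 0.220(63.8) = 26.9880 + 14.0360 = 41.024 → 41.02

41.02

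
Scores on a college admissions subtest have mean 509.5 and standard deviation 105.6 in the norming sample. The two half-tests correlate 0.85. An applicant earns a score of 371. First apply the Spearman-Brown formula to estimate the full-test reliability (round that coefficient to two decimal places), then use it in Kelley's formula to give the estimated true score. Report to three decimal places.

Spearman-Brown: ρ = 2r/(1 + r) = 2(0.85)/(1 + 0.85) = 1.700/1.85 = 0.9189 → 0.92
Kelley's formula gives T̂ = 0.92·371 + 0.08·509.5 = 341.32 + 40.760 = 382.0800.

382.080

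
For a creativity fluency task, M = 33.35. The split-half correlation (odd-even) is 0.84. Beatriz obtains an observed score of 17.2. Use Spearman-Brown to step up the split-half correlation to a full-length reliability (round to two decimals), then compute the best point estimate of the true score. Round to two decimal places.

18.65

Spearman-Brown: ρ = 2r/(1 + r) = 2(0.84)/(1 + 0.84) = 1.680/1.84 = 0.9130 → 0.91
Regress the observed score toward the mean by the unreliability: T̂ = 0.91·17.2 + 0.09·33.35 = 15.652 + 3.0015 = 18.654.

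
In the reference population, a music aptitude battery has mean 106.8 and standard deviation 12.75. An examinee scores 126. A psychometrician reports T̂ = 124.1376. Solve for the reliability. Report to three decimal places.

T̂ = ρX + (1 − ρ)μ  ⇒  T̂ − μ = ρ(X − μ)
ρ = (T̂ − μ)/(X − μ) = (124.1376 − 106.8) / (126 − 106.8) = 17.3376 / 19.2 = 0.90300

0.903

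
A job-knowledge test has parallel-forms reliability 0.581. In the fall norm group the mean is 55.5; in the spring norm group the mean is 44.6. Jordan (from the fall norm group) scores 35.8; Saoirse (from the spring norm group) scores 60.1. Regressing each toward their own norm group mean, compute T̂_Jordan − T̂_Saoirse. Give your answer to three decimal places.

T̂_Jordan = 0.581(35.8) + 0.419(55.5) = 44.05430
T̂_Saoirse = 0.581(60.1) + 0.419(44.6) = 53.60550
Difference = 44.05430 − 53.60550 = -9.55120

-9.551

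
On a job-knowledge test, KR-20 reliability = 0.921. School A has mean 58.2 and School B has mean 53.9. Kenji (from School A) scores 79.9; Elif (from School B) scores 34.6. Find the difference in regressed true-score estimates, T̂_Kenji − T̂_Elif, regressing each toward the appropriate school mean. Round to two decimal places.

T̂_Kenji = 0.921(79.9) + 0.079(58.2) = 78.1857
T̂_Elif = 0.921(34.6) + 0.079(53.9) = 36.1247
Difference = 78.1857 − 36.1247 = 42.0610

42.06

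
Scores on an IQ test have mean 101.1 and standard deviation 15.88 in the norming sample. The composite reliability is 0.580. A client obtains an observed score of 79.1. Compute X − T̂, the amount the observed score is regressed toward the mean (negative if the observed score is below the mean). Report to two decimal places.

T̂ = 0.580(79.1) + 0.420(101.1) = 45.8780 + 42.4620 = 88.3400 → 88.340
X − T̂ = 79.1 − 88.340 = -9.240 → -9.24

-9.24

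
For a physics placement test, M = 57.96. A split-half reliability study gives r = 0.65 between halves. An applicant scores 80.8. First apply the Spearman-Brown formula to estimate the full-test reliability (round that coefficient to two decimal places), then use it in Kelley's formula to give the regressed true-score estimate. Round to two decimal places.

76.00

Spearman-Brown: ρ = 2r/(1 + r) = 2(0.65)/(1 + 0.65) = 1.300/1.65 = 0.7879 → 0.79
T̂ = ρX + (1 − ρ)μ
  = 0.79 × 80.8 + 0.21 × 57.96
  = 63.832 + 12.1716
  = 76.004
  ≈ 76.00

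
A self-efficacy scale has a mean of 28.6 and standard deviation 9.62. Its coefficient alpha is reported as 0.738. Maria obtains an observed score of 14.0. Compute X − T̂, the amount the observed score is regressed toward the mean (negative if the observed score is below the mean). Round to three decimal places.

-3.825

T̂ = 0.738(14.0) + 0.262(28.6) = 10.3320 + 7.4932 = 17.82520 → 17.8252
X − T̂ = 14.0 − 17.8252 = -3.8252 → -3.825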